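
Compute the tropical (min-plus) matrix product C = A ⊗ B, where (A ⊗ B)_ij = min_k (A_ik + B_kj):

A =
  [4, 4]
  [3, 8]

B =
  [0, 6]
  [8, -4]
A ⊗ B =
  [4, 0]
  [3, 4]

Apply the min-plus product entry-by-entry:
  C[0][0] = min over k of (A[0][0] + B[0][0] = 4 + 0 = 4, A[0][1] + B[1][0] = 4 + 8 = 12) = 4 (attained at k = 0)
  C[0][1] = min over k of (A[0][0] + B[0][1] = 4 + 6 = 10, A[0][1] + B[1][1] = 4 + -4 = 0) = 0 (attained at k = 1)
  C[1][0] = min over k of (A[1][0] + B[0][0] = 3 + 0 = 3, A[1][1] + B[1][0] = 8 + 8 = 16) = 3 (attained at k = 0)
  C[1][1] = min over k of (A[1][0] + B[0][1] = 3 + 6 = 9, A[1][1] + B[1][1] = 8 + -4 = 4) = 4 (attained at k = 1)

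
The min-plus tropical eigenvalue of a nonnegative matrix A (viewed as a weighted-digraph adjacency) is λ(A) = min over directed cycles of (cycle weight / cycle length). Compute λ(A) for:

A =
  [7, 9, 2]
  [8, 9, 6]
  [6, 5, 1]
λ(A) = 1

Enumerate directed cycles and compute their means (weight / length). Sample:
  cycle 0 → 0: weight = 7, length = 1, mean = 7/1 ≈ 7.000
  cycle 1 → 1: weight = 9, length = 1, mean = 9/1 ≈ 9.000
  cycle 2 → 2: weight = 1, length = 1, mean = 1/1 ≈ 1.000
  cycle 0 → 1 → 0: weight = 17, length = 2, mean = 17/2 ≈ 8.500
  cycle 0 → 2 → 0: weight = 8, length = 2, mean = 8/2 ≈ 4.000
  cycle 1 → 0 → 1: weight = 17, length = 2, mean = 17/2 ≈ 8.500
Minimum mean = 1.000, attained e.g. along the cycle 2 → 2 with weight 1 and length 1. So λ(A) = 1/1 = 1.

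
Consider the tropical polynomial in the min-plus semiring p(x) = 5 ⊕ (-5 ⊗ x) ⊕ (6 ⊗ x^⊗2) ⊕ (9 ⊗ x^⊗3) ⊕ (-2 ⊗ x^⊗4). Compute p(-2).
p(-2) = -10

A tropical monomial a ⊗ x^⊗i evaluates to a + i · x. Evaluating each term at x = -2:
  Term 0 contributes 5 + 0 · -2 = 5
  Term 1 contributes -5 + 1 · -2 = -7
  Term 2 contributes 6 + 2 · -2 = 2
  Term 3 contributes 9 + 3 · -2 = 3
  Term 4 contributes -2 + 4 · -2 = -10
p(-2) = ⊕ of these = min[5, -7, 2, 3, -10] = -10.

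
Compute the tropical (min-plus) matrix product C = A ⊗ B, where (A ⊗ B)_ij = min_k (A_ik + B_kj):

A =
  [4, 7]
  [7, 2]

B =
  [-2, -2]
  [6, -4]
A ⊗ B =
  [2, 2]
  [5, -2]

Apply the min-plus product entry-by-entry:
  C[0][0] = min over k of (A[0][0] + B[0][0] = 4 + -2 = 2, A[0][1] + B[1][0] = 7 + 6 = 13) = 2 (attained at k = 0)
  C[0][1] = min over k of (A[0][0] + B[0][1] = 4 + -2 = 2, A[0][1] + B[1][1] = 7 + -4 = 3) = 2 (attained at k = 0)
  C[1][0] = min over k of (A[1][0] + B[0][0] = 7 + -2 = 5, A[1][1] + B[1][0] = 2 + 6 = 8) = 5 (attained at k = 0)
  C[1][1] = min over k of (A[1][0] + B[0][1] = 7 + -2 = 5, A[1][1] + B[1][1] = 2 + -4 = -2) = -2 (attained at k = 1)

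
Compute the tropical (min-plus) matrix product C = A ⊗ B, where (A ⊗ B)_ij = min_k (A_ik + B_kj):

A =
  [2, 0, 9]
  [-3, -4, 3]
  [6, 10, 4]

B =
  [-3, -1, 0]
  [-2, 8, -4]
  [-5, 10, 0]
A ⊗ B =
  [-2, 1, -4]
  [-6, -4, -8]
  [-1, 5, 4]

Apply the min-plus product entry-by-entry:
  C[0][0] = min over k of (A[0][0] + B[0][0] = 2 + -3 = -1, A[0][1] + B[1][0] = 0 + -2 = -2, A[0][2] + B[2][0] = 9 + -5 = 4) = -2 (attained at k = 1)
  C[0][1] = min over k of (A[0][0] + B[0][1] = 2 + -1 = 1, A[0][1] + B[1][1] = 0 + 8 = 8, A[0][2] + B[2][1] = 9 + 10 = 19) = 1 (attained at k = 0)
  C[0][2] = min over k of (A[0][0] + B[0][2] = 2 + 0 = 2, A[0][1] + B[1][2] = 0 + -4 = -4, A[0][2] + B[2][2] = 9 + 0 = 9) = -4 (attained at k = 1)
  C[1][0] = min over k of (A[1][0] + B[0][0] = -3 + -3 = -6, A[1][1] + B[1][0] = -4 + -2 = -6, A[1][2] + B[2][0] = 3 + -5 = -2) = -6 (attained at k = 0)
  C[1][1] = min over k of (A[1][0] + B[0][1] = -3 + -1 = -4, A[1][1] + B[1][1] = -4 + 8 = 4, A[1][2] + B[2][1] = 3 + 10 = 13) = -4 (attained at k = 0)
  C[1][2] = min over k of (A[1][0] + B[0][2] = -3 + 0 = -3, A[1][1] + B[1][2] = -4 + -4 = -8, A[1][2] + B[2][2] = 3 + 0 = 3) = -8 (attained at k = 1)
  C[2][0] = min over k of (A[2][0] + B[0][0] = 6 + -3 = 3, A[2][1] + B[1][0] = 10 + -2 = 8, A[2][2] + B[2][0] = 4 + -5 = -1) = -1 (attained at k = 2)
  C[2][1] = min over k of (A[2][0] + B[0][1] = 6 + -1 = 5, A[2][1] + B[1][1] = 10 + 8 = 18, A[2][2] + B[2][1] = 4 + 10 = 14) = 5 (attained at k = 0)
  C[2][2] = min over k of (A[2][0] + B[0][2] = 6 + 0 = 6, A[2][1] + B[1][2] = 10 + -4 = 6, A[2][2] + B[2][2] = 4 + 0 = 4) = 4 (attained at k = 2)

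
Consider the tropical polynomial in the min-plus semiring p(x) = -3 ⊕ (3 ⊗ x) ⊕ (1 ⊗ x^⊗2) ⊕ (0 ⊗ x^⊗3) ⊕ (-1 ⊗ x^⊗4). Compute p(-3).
p(-3) = -13

A tropical monomial a ⊗ x^⊗i evaluates to a + i · x. Evaluating each term at x = -3:
  Term 0 contributes -3 + 0 · -3 = -3
  Term 1 contributes 3 + 1 · -3 = 0
  Term 2 contributes 1 + 2 · -3 = -5
  Term 3 contributes 0 + 3 · -3 = -9
  Term 4 contributes -1 + 4 · -3 = -13
p(-3) = ⊕ of these = min[-3, 0, -5, -9, -13] = -13.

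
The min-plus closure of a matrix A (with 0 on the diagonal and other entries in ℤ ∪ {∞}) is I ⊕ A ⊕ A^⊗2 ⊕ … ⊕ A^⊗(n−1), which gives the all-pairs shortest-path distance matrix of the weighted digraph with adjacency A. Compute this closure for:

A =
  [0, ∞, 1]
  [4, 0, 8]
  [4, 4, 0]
Closure =
  [0, 5, 1]
  [4, 0, 5]
  [4, 4, 0]

This is the Floyd-Warshall all-pairs shortest-path computation. For each intermediate vertex k = 0, 1, …, 2, update dist[i][j] ← min(dist[i][j], dist[i][k] + dist[k][j]). The final matrix gives, for each (i, j), the minimum total weight of any directed path from i to j (possibly empty when i = j).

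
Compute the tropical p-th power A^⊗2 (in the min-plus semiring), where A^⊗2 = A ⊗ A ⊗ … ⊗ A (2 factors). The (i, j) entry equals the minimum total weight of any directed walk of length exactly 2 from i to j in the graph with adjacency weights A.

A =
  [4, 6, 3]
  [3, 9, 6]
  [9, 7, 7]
A^⊗2 =
  [8, 10, 7]
  [7, 9, 6]
  [10, 14, 12]

Each entry (A^⊗2)_ij equals the minimum over all length-2 walks i = v_0 → v_1 → … → v_2 = j of Σ_t A[v_t][v_{t+1}]. For example, for (i, j) = (0, 2) we minimise over 3 possible intermediate vertex sequences; the minimum is 7, attained along the walk 0 → 0 → 2.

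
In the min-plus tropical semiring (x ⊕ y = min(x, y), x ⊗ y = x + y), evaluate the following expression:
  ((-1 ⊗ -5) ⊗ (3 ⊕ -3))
((-1 ⊗ -5) ⊗ (3 ⊕ -3)) = -9

Expand innermost to outermost. Recall ⊕ takes the minimum of its arguments and ⊗ takes their sum. Working out the expression ((-1 ⊗ -5) ⊗ (3 ⊕ -3)) gives -9.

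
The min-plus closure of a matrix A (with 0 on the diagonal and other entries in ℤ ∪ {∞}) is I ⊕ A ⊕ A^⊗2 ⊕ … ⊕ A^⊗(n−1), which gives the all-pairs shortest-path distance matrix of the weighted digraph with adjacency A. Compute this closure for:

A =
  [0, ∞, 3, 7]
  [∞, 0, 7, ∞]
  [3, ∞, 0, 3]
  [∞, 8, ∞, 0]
Closure =
  [0, 14, 3, 6]
  [10, 0, 7, 10]
  [3, 11, 0, 3]
  [18, 8, 15, 0]

This is the Floyd-Warshall all-pairs shortest-path computation. For each intermediate vertex k = 0, 1, …, 3, update dist[i][j] ← min(dist[i][j], dist[i][k] + dist[k][j]). The final matrix gives, for each (i, j), the minimum total weight of any directed path from i to j (possibly empty when i = j).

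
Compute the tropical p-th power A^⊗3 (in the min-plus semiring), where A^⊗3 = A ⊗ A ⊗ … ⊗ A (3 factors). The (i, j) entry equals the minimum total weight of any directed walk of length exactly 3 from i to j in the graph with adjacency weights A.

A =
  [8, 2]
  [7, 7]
A^⊗3 =
  [16, 11]
  [16, 16]

Each entry (A^⊗3)_ij equals the minimum over all length-3 walks i = v_0 → v_1 → … → v_3 = j of Σ_t A[v_t][v_{t+1}]. For example, for (i, j) = (0, 1) we minimise over 4 possible intermediate vertex sequences; the minimum is 11, attained along the walk 0 → 1 → 0 → 1.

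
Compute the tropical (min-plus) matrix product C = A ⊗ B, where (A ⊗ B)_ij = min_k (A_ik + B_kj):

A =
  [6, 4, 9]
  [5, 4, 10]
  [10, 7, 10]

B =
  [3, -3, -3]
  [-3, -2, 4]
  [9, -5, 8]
A ⊗ B =
  [1, 2, 3]
  [1, 2, 2]
  [4, 5, 7]

Apply the min-plus product entry-by-entry:
  C[0][0] = min over k of (A[0][0] + B[0][0] = 6 + 3 = 9, A[0][1] + B[1][0] = 4 + -3 = 1, A[0][2] + B[2][0] = 9 + 9 = 18) = 1 (attained at k = 1)
  C[0][1] = min over k of (A[0][0] + B[0][1] = 6 + -3 = 3, A[0][1] + B[1][1] = 4 + -2 = 2, A[0][2] + B[2][1] = 9 + -5 = 4) = 2 (attained at k = 1)
  C[0][2] = min over k of (A[0][0] + B[0][2] = 6 + -3 = 3, A[0][1] + B[1][2] = 4 + 4 = 8, A[0][2] + B[2][2] = 9 + 8 = 17) = 3 (attained at k = 0)
  C[1][0] = min over k of (A[1][0] + B[0][0] = 5 + 3 = 8, A[1][1] + B[1][0] = 4 + -3 = 1, A[1][2] + B[2][0] = 10 + 9 = 19) = 1 (attained at k = 1)
  C[1][1] = min over k of (A[1][0] + B[0][1] = 5 + -3 = 2, A[1][1] + B[1][1] = 4 + -2 = 2, A[1][2] + B[2][1] = 10 + -5 = 5) = 2 (attained at k = 0)
  C[1][2] = min over k of (A[1][0] + B[0][2] = 5 + -3 = 2, A[1][1] + B[1][2] = 4 + 4 = 8, A[1][2] + B[2][2] = 10 + 8 = 18) = 2 (attained at k = 0)
  C[2][0] = min over k of (A[2][0] + B[0][0] = 10 + 3 = 13, A[2][1] + B[1][0] = 7 + -3 = 4, A[2][2] + B[2][0] = 10 + 9 = 19) = 4 (attained at k = 1)
  C[2][1] = min over k of (A[2][0] + B[0][1] = 10 + -3 = 7, A[2][1] + B[1][1] = 7 + -2 = 5, A[2][2] + B[2][1] = 10 + -5 = 5) = 5 (attained at k = 1)
  C[2][2] = min over k of (A[2][0] + B[0][2] = 10 + -3 = 7, A[2][1] + B[1][2] = 7 + 4 = 11, A[2][2] + B[2][2] = 10 + 8 = 18) = 7 (attained at k = 0)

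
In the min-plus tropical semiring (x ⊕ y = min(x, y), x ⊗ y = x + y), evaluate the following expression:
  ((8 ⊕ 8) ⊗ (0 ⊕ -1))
((8 ⊕ 8) ⊗ (0 ⊕ -1)) = 7

Expand innermost to outermost. Recall ⊕ takes the minimum of its arguments and ⊗ takes their sum. Working out the expression ((8 ⊕ 8) ⊗ (0 ⊕ -1)) gives 7.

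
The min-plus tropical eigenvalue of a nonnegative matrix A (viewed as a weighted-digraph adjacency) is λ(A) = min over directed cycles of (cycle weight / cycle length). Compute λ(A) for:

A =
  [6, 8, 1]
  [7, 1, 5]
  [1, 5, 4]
λ(A) = 1

Enumerate directed cycles and compute their means (weight / length). Sample:
  cycle 0 → 0: weight = 6, length = 1, mean = 6/1 ≈ 6.000
  cycle 1 → 1: weight = 1, length = 1, mean = 1/1 ≈ 1.000
  cycle 2 → 2: weight = 4, length = 1, mean = 4/1 ≈ 4.000
  cycle 0 → 1 → 0: weight = 15, length = 2, mean = 15/2 ≈ 7.500
  cycle 0 → 2 → 0: weight = 2, length = 2, mean = 2/2 ≈ 1.000
  cycle 1 → 0 → 1: weight = 15, length = 2, mean = 15/2 ≈ 7.500
Minimum mean = 1.000, attained e.g. along the cycle 1 → 1 with weight 1 and length 1. So λ(A) = 1/1 = 1.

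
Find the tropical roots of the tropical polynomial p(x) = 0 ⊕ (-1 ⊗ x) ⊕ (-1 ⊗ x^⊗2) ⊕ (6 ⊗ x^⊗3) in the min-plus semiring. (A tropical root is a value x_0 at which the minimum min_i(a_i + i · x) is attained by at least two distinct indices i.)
Roots: {-7, 0, 1}

Each tropical root is a break point of the lower envelope of the lines y = a_i + i · x (there are 4 lines, with slopes 0, 1, ..., 3). Only the lines that attain the minimum somewhere contribute to roots; other lines are dominated. Here the surviving (envelope) indices are i = 3, i = 2, i = 1, i = 0.
Intersections between consecutive envelope lines give the roots: for adjacent envelope indices i < j the intersection is x = (a_i − a_j) / (j − i). Reading off the sorted break points: {-7, 0, 1}.
Verification: at each break x_0, at least two indices attain the minimum of min_i(a_i + i · x_0).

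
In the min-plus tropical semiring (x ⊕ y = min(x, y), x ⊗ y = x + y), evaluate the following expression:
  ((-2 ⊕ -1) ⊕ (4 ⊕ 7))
((-2 ⊕ -1) ⊕ (4 ⊕ 7)) = -2

Expand innermost to outermost. Recall ⊕ takes the minimum of its arguments and ⊗ takes their sum. Working out the expression ((-2 ⊕ -1) ⊕ (4 ⊕ 7)) gives -2.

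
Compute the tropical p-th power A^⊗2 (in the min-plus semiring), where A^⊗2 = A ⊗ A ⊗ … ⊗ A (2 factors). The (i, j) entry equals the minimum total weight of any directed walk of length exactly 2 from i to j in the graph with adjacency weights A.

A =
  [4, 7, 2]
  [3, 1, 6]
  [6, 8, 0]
A^⊗2 =
  [8, 8, 2]
  [4, 2, 5]
  [6, 8, 0]

Each entry (A^⊗2)_ij equals the minimum over all length-2 walks i = v_0 → v_1 → … → v_2 = j of Σ_t A[v_t][v_{t+1}]. For example, for (i, j) = (0, 2) we minimise over 3 possible intermediate vertex sequences; the minimum is 2, attained along the walk 0 → 2 → 2.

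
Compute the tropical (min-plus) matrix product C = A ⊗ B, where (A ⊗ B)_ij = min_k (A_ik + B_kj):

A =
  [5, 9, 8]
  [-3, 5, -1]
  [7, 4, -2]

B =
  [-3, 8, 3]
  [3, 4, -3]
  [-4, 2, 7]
A ⊗ B =
  [2, 10, 6]
  [-6, 1, 0]
  [-6, 0, 1]

Apply the min-plus product entry-by-entry:
  C[0][0] = min over k of (A[0][0] + B[0][0] = 5 + -3 = 2, A[0][1] + B[1][0] = 9 + 3 = 12, A[0][2] + B[2][0] = 8 + -4 = 4) = 2 (attained at k = 0)
  C[0][1] = min over k of (A[0][0] + B[0][1] = 5 + 8 = 13, A[0][1] + B[1][1] = 9 + 4 = 13, A[0][2] + B[2][1] = 8 + 2 = 10) = 10 (attained at k = 2)
  C[0][2] = min over k of (A[0][0] + B[0][2] = 5 + 3 = 8, A[0][1] + B[1][2] = 9 + -3 = 6, A[0][2] + B[2][2] = 8 + 7 = 15) = 6 (attained at k = 1)
  C[1][0] = min over k of (A[1][0] + B[0][0] = -3 + -3 = -6, A[1][1] + B[1][0] = 5 + 3 = 8, A[1][2] + B[2][0] = -1 + -4 = -5) = -6 (attained at k = 0)
  C[1][1] = min over k of (A[1][0] + B[0][1] = -3 + 8 = 5, A[1][1] + B[1][1] = 5 + 4 = 9, A[1][2] + B[2][1] = -1 + 2 = 1) = 1 (attained at k = 2)
  C[1][2] = min over k of (A[1][0] + B[0][2] = -3 + 3 = 0, A[1][1] + B[1][2] = 5 + -3 = 2, A[1][2] + B[2][2] = -1 + 7 = 6) = 0 (attained at k = 0)
  C[2][0] = min over k of (A[2][0] + B[0][0] = 7 + -3 = 4, A[2][1] + B[1][0] = 4 + 3 = 7, A[2][2] + B[2][0] = -2 + -4 = -6) = -6 (attained at k = 2)
  C[2][1] = min over k of (A[2][0] + B[0][1] = 7 + 8 = 15, A[2][1] + B[1][1] = 4 + 4 = 8, A[2][2] + B[2][1] = -2 + 2 = 0) = 0 (attained at k = 2)
  C[2][2] = min over k of (A[2][0] + B[0][2] = 7 + 3 = 10, A[2][1] + B[1][2] = 4 + -3 = 1, A[2][2] + B[2][2] = -2 + 7 = 5) = 1 (attained at k = 1)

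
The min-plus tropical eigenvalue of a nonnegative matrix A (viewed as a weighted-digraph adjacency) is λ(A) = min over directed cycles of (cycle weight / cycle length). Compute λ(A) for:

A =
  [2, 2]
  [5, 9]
λ(A) = 2

Enumerate directed cycles and compute their means (weight / length). Sample:
  cycle 0 → 0: weight = 2, length = 1, mean = 2/1 ≈ 2.000
  cycle 1 → 1: weight = 9, length = 1, mean = 9/1 ≈ 9.000
  cycle 0 → 1 → 0: weight = 7, length = 2, mean = 7/2 ≈ 3.500
  cycle 1 → 0 → 1: weight = 7, length = 2, mean = 7/2 ≈ 3.500
Minimum mean = 2.000, attained e.g. along the cycle 0 → 0 with weight 2 and length 1. So λ(A) = 2/1 = 2.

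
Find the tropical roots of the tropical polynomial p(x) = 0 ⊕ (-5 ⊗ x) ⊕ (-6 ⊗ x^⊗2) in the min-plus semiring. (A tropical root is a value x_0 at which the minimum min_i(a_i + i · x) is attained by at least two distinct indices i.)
Roots: {1, 5}

Each tropical root is a break point of the lower envelope of the lines y = a_i + i · x (there are 3 lines, with slopes 0, 1, ..., 2). Only the lines that attain the minimum somewhere contribute to roots; other lines are dominated. Here the surviving (envelope) indices are i = 2, i = 1, i = 0.
Intersections between consecutive envelope lines give the roots: for adjacent envelope indices i < j the intersection is x = (a_i − a_j) / (j − i). Reading off the sorted break points: {1, 5}.
Verification: at each break x_0, at least two indices attain the minimum of min_i(a_i + i · x_0).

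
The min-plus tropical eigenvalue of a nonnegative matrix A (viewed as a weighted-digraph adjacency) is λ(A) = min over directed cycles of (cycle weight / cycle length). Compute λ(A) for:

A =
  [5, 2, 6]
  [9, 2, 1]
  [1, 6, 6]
λ(A) = 4/3

Enumerate directed cycles and compute their means (weight / length). Sample:
  cycle 0 → 0: weight = 5, length = 1, mean = 5/1 ≈ 5.000
  cycle 1 → 1: weight = 2, length = 1, mean = 2/1 ≈ 2.000
  cycle 2 → 2: weight = 6, length = 1, mean = 6/1 ≈ 6.000
  cycle 0 → 1 → 0: weight = 11, length = 2, mean = 11/2 ≈ 5.500
  cycle 0 → 2 → 0: weight = 7, length = 2, mean = 7/2 ≈ 3.500
  cycle 1 → 0 → 1: weight = 11, length = 2, mean = 11/2 ≈ 5.500
Minimum mean = 1.333, attained e.g. along the cycle 0 → 1 → 2 → 0 with weight 4 and length 3. So λ(A) = 4/3 = 4/3.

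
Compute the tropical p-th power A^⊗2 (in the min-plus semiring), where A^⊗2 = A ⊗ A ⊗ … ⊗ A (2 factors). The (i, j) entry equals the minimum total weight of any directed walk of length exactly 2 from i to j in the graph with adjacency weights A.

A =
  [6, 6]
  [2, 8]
A^⊗2 =
  [8, 12]
  [8, 8]

Each entry (A^⊗2)_ij equals the minimum over all length-2 walks i = v_0 → v_1 → … → v_2 = j of Σ_t A[v_t][v_{t+1}]. For example, for (i, j) = (0, 1) we minimise over 2 possible intermediate vertex sequences; the minimum is 12, attained along the walk 0 → 0 → 1.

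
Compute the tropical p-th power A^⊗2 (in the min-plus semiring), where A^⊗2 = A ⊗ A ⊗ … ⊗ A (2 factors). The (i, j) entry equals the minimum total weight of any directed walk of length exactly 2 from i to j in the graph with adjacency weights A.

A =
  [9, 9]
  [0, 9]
A^⊗2 =
  [9, 18]
  [9, 9]

Each entry (A^⊗2)_ij equals the minimum over all length-2 walks i = v_0 → v_1 → … → v_2 = j of Σ_t A[v_t][v_{t+1}]. For example, for (i, j) = (0, 1) we minimise over 2 possible intermediate vertex sequences; the minimum is 18, attained along the walk 0 → 0 → 1.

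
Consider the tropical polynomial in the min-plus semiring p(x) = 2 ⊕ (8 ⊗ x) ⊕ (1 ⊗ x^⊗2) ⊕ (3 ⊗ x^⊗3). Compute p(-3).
p(-3) = -6

A tropical monomial a ⊗ x^⊗i evaluates to a + i · x. Evaluating each term at x = -3:
  Term 0 contributes 2 + 0 · -3 = 2
  Term 1 contributes 8 + 1 · -3 = 5
  Term 2 contributes 1 + 2 · -3 = -5
  Term 3 contributes 3 + 3 · -3 = -6
p(-3) = ⊕ of these = min[2, 5, -5, -6] = -6.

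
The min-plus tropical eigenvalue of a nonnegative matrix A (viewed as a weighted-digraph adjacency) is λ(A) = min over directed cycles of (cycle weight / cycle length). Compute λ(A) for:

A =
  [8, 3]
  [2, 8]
λ(A) = 5/2

Enumerate directed cycles and compute their means (weight / length). Sample:
  cycle 0 → 0: weight = 8, length = 1, mean = 8/1 ≈ 8.000
  cycle 1 → 1: weight = 8, length = 1, mean = 8/1 ≈ 8.000
  cycle 0 → 1 → 0: weight = 5, length = 2, mean = 5/2 ≈ 2.500
  cycle 1 → 0 → 1: weight = 5, length = 2, mean = 5/2 ≈ 2.500
Minimum mean = 2.500, attained e.g. along the cycle 0 → 1 → 0 with weight 5 and length 2. So λ(A) = 5/2 = 5/2.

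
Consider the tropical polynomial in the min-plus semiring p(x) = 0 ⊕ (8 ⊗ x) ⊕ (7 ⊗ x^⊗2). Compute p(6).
p(6) = 0

A tropical monomial a ⊗ x^⊗i evaluates to a + i · x. Evaluating each term at x = 6:
  Term 0 contributes 0 + 0 · 6 = 0
  Term 1 contributes 8 + 1 · 6 = 14
  Term 2 contributes 7 + 2 · 6 = 19
p(6) = ⊕ of these = min[0, 14, 19] = 0.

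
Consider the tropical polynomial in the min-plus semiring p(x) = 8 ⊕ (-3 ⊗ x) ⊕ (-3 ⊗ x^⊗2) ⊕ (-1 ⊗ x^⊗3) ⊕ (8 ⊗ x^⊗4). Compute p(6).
p(6) = 3

A tropical monomial a ⊗ x^⊗i evaluates to a + i · x. Evaluating each term at x = 6:
  Term 0 contributes 8 + 0 · 6 = 8
  Term 1 contributes -3 + 1 · 6 = 3
  Term 2 contributes -3 + 2 · 6 = 9
  Term 3 contributes -1 + 3 · 6 = 17
  Term 4 contributes 8 + 4 · 6 = 32
p(6) = ⊕ of these = min[8, 3, 9, 17, 32] = 3.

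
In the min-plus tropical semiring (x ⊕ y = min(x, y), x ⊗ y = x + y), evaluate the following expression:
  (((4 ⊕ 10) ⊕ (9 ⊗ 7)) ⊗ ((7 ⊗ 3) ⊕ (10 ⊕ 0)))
(((4 ⊕ 10) ⊕ (9 ⊗ 7)) ⊗ ((7 ⊗ 3) ⊕ (10 ⊕ 0))) = 4

Expand innermost to outermost. Recall ⊕ takes the minimum of its arguments and ⊗ takes their sum. Working out the expression (((4 ⊕ 10) ⊕ (9 ⊗ 7)) ⊗ ((7 ⊗ 3) ⊕ (10 ⊕ 0))) gives 4.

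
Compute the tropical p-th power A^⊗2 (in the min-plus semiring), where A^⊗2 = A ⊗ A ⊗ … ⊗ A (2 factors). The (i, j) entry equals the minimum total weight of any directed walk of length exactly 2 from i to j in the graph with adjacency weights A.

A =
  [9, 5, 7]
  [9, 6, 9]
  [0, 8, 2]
A^⊗2 =
  [7, 11, 9]
  [9, 12, 11]
  [2, 5, 4]

Each entry (A^⊗2)_ij equals the minimum over all length-2 walks i = v_0 → v_1 → … → v_2 = j of Σ_t A[v_t][v_{t+1}]. For example, for (i, j) = (0, 2) we minimise over 3 possible intermediate vertex sequences; the minimum is 9, attained along the walk 0 → 2 → 2.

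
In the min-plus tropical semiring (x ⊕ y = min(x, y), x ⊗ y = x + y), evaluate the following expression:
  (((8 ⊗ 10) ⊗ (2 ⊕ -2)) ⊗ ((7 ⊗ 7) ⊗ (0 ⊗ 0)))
(((8 ⊗ 10) ⊗ (2 ⊕ -2)) ⊗ ((7 ⊗ 7) ⊗ (0 ⊗ 0))) = 30

Expand innermost to outermost. Recall ⊕ takes the minimum of its arguments and ⊗ takes their sum. Working out the expression (((8 ⊗ 10) ⊗ (2 ⊕ -2)) ⊗ ((7 ⊗ 7) ⊗ (0 ⊗ 0))) gives 30.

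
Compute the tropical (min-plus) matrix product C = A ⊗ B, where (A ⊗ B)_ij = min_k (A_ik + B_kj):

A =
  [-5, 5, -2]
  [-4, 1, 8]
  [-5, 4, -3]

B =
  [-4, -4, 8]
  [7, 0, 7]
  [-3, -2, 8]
A ⊗ B =
  [-9, -9, 3]
  [-8, -8, 4]
  [-9, -9, 3]

Apply the min-plus product entry-by-entry:
  C[0][0] = min over k of (A[0][0] + B[0][0] = -5 + -4 = -9, A[0][1] + B[1][0] = 5 + 7 = 12, A[0][2] + B[2][0] = -2 + -3 = -5) = -9 (attained at k = 0)
  C[0][1] = min over k of (A[0][0] + B[0][1] = -5 + -4 = -9, A[0][1] + B[1][1] = 5 + 0 = 5, A[0][2] + B[2][1] = -2 + -2 = -4) = -9 (attained at k = 0)
  C[0][2] = min over k of (A[0][0] + B[0][2] = -5 + 8 = 3, A[0][1] + B[1][2] = 5 + 7 = 12, A[0][2] + B[2][2] = -2 + 8 = 6) = 3 (attained at k = 0)
  C[1][0] = min over k of (A[1][0] + B[0][0] = -4 + -4 = -8, A[1][1] + B[1][0] = 1 + 7 = 8, A[1][2] + B[2][0] = 8 + -3 = 5) = -8 (attained at k = 0)
  C[1][1] = min over k of (A[1][0] + B[0][1] = -4 + -4 = -8, A[1][1] + B[1][1] = 1 + 0 = 1, A[1][2] + B[2][1] = 8 + -2 = 6) = -8 (attained at k = 0)
  C[1][2] = min over k of (A[1][0] + B[0][2] = -4 + 8 = 4, A[1][1] + B[1][2] = 1 + 7 = 8, A[1][2] + B[2][2] = 8 + 8 = 16) = 4 (attained at k = 0)
  C[2][0] = min over k of (A[2][0] + B[0][0] = -5 + -4 = -9, A[2][1] + B[1][0] = 4 + 7 = 11, A[2][2] + B[2][0] = -3 + -3 = -6) = -9 (attained at k = 0)
  C[2][1] = min over k of (A[2][0] + B[0][1] = -5 + -4 = -9, A[2][1] + B[1][1] = 4 + 0 = 4, A[2][2] + B[2][1] = -3 + -2 = -5) = -9 (attained at k = 0)
  C[2][2] = min over k of (A[2][0] + B[0][2] = -5 + 8 = 3, A[2][1] + B[1][2] = 4 + 7 = 11, A[2][2] + B[2][2] = -3 + 8 = 5) = 3 (attained at k = 0)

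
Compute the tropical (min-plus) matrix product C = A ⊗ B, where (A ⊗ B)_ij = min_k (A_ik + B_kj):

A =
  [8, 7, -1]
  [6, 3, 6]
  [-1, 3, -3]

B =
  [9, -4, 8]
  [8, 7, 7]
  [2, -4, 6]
A ⊗ B =
  [1, -5, 5]
  [8, 2, 10]
  [-1, -7, 3]

Apply the min-plus product entry-by-entry:
  C[0][0] = min over k of (A[0][0] + B[0][0] = 8 + 9 = 17, A[0][1] + B[1][0] = 7 + 8 = 15, A[0][2] + B[2][0] = -1 + 2 = 1) = 1 (attained at k = 2)
  C[0][1] = min over k of (A[0][0] + B[0][1] = 8 + -4 = 4, A[0][1] + B[1][1] = 7 + 7 = 14, A[0][2] + B[2][1] = -1 + -4 = -5) = -5 (attained at k = 2)
  C[0][2] = min over k of (A[0][0] + B[0][2] = 8 + 8 = 16, A[0][1] + B[1][2] = 7 + 7 = 14, A[0][2] + B[2][2] = -1 + 6 = 5) = 5 (attained at k = 2)
  C[1][0] = min over k of (A[1][0] + B[0][0] = 6 + 9 = 15, A[1][1] + B[1][0] = 3 + 8 = 11, A[1][2] + B[2][0] = 6 + 2 = 8) = 8 (attained at k = 2)
  C[1][1] = min over k of (A[1][0] + B[0][1] = 6 + -4 = 2, A[1][1] + B[1][1] = 3 + 7 = 10, A[1][2] + B[2][1] = 6 + -4 = 2) = 2 (attained at k = 0)
  C[1][2] = min over k of (A[1][0] + B[0][2] = 6 + 8 = 14, A[1][1] + B[1][2] = 3 + 7 = 10, A[1][2] + B[2][2] = 6 + 6 = 12) = 10 (attained at k = 1)
  C[2][0] = min over k of (A[2][0] + B[0][0] = -1 + 9 = 8, A[2][1] + B[1][0] = 3 + 8 = 11, A[2][2] + B[2][0] = -3 + 2 = -1) = -1 (attained at k = 2)
  C[2][1] = min over k of (A[2][0] + B[0][1] = -1 + -4 = -5, A[2][1] + B[1][1] = 3 + 7 = 10, A[2][2] + B[2][1] = -3 + -4 = -7) = -7 (attained at k = 2)
  C[2][2] = min over k of (A[2][0] + B[0][2] = -1 + 8 = 7, A[2][1] + B[1][2] = 3 + 7 = 10, A[2][2] + B[2][2] = -3 + 6 = 3) = 3 (attained at k = 2)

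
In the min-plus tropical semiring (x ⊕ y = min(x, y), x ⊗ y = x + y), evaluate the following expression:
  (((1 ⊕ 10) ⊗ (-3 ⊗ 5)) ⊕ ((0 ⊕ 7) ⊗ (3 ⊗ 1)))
(((1 ⊕ 10) ⊗ (-3 ⊗ 5)) ⊕ ((0 ⊕ 7) ⊗ (3 ⊗ 1))) = 3

Expand innermost to outermost. Recall ⊕ takes the minimum of its arguments and ⊗ takes their sum. Working out the expression (((1 ⊕ 10) ⊗ (-3 ⊗ 5)) ⊕ ((0 ⊕ 7) ⊗ (3 ⊗ 1))) gives 3.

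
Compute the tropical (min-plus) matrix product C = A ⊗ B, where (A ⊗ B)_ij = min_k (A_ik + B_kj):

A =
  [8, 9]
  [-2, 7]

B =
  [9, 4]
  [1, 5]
A ⊗ B =
  [10, 12]
  [7, 2]

Apply the min-plus product entry-by-entry:
  C[0][0] = min over k of (A[0][0] + B[0][0] = 8 + 9 = 17, A[0][1] + B[1][0] = 9 + 1 = 10) = 10 (attained at k = 1)
  C[0][1] = min over k of (A[0][0] + B[0][1] = 8 + 4 = 12, A[0][1] + B[1][1] = 9 + 5 = 14) = 12 (attained at k = 0)
  C[1][0] = min over k of (A[1][0] + B[0][0] = -2 + 9 = 7, A[1][1] + B[1][0] = 7 + 1 = 8) = 7 (attained at k = 0)
  C[1][1] = min over k of (A[1][0] + B[0][1] = -2 + 4 = 2, A[1][1] + B[1][1] = 7 + 5 = 12) = 2 (attained at k = 0)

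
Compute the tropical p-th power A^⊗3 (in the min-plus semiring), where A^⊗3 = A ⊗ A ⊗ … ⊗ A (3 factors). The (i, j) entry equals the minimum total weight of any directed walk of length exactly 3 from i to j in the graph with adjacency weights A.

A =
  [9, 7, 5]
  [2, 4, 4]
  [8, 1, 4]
A^⊗3 =
  [8, 10, 10]
  [7, 8, 9]
  [7, 6, 8]

Each entry (A^⊗3)_ij equals the minimum over all length-3 walks i = v_0 → v_1 → … → v_3 = j of Σ_t A[v_t][v_{t+1}]. For example, for (i, j) = (0, 2) we minimise over 9 possible intermediate vertex sequences; the minimum is 10, attained along the walk 0 → 2 → 1 → 2.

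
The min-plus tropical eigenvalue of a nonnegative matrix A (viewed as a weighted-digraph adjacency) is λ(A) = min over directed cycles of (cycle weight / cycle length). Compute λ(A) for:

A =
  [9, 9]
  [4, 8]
λ(A) = 13/2

Enumerate directed cycles and compute their means (weight / length). Sample:
  cycle 0 → 0: weight = 9, length = 1, mean = 9/1 ≈ 9.000
  cycle 1 → 1: weight = 8, length = 1, mean = 8/1 ≈ 8.000
  cycle 0 → 1 → 0: weight = 13, length = 2, mean = 13/2 ≈ 6.500
  cycle 1 → 0 → 1: weight = 13, length = 2, mean = 13/2 ≈ 6.500
Minimum mean = 6.500, attained e.g. along the cycle 0 → 1 → 0 with weight 13 and length 2. So λ(A) = 13/2 = 13/2.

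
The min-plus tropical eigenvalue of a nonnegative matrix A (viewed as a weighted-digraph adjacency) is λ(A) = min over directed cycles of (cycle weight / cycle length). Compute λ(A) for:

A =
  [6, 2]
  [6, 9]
λ(A) = 4

Enumerate directed cycles and compute their means (weight / length). Sample:
  cycle 0 → 0: weight = 6, length = 1, mean = 6/1 ≈ 6.000
  cycle 1 → 1: weight = 9, length = 1, mean = 9/1 ≈ 9.000
  cycle 0 → 1 → 0: weight = 8, length = 2, mean = 8/2 ≈ 4.000
  cycle 1 → 0 → 1: weight = 8, length = 2, mean = 8/2 ≈ 4.000
Minimum mean = 4.000, attained e.g. along the cycle 0 → 1 → 0 with weight 8 and length 2. So λ(A) = 8/2 = 4.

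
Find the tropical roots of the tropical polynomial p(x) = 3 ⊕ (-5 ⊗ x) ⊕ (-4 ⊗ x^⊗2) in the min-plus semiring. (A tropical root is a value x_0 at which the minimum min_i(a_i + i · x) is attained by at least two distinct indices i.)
Roots: {-1, 8}

Each tropical root is a break point of the lower envelope of the lines y = a_i + i · x (there are 3 lines, with slopes 0, 1, ..., 2). Only the lines that attain the minimum somewhere contribute to roots; other lines are dominated. Here the surviving (envelope) indices are i = 2, i = 1, i = 0.
Intersections between consecutive envelope lines give the roots: for adjacent envelope indices i < j the intersection is x = (a_i − a_j) / (j − i). Reading off the sorted break points: {-1, 8}.
Verification: at each break x_0, at least two indices attain the minimum of min_i(a_i + i · x_0).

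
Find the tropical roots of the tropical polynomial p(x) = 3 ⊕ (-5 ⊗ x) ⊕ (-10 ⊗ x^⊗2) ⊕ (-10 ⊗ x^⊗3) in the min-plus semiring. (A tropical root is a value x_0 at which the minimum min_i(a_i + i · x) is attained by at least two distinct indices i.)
Roots: {0, 5, 8}

Each tropical root is a break point of the lower envelope of the lines y = a_i + i · x (there are 4 lines, with slopes 0, 1, ..., 3). Only the lines that attain the minimum somewhere contribute to roots; other lines are dominated. Here the surviving (envelope) indices are i = 3, i = 2, i = 1, i = 0.
Intersections between consecutive envelope lines give the roots: for adjacent envelope indices i < j the intersection is x = (a_i − a_j) / (j − i). Reading off the sorted break points: {0, 5, 8}.
Verification: at each break x_0, at least two indices attain the minimum of min_i(a_i + i · x_0).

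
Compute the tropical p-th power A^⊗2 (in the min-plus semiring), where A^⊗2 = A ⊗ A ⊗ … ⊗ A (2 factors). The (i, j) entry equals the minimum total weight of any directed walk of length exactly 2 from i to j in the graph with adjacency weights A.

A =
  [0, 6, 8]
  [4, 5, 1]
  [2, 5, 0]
A^⊗2 =
  [0, 6, 7]
  [3, 6, 1]
  [2, 5, 0]

Each entry (A^⊗2)_ij equals the minimum over all length-2 walks i = v_0 → v_1 → … → v_2 = j of Σ_t A[v_t][v_{t+1}]. For example, for (i, j) = (0, 2) we minimise over 3 possible intermediate vertex sequences; the minimum is 7, attained along the walk 0 → 1 → 2.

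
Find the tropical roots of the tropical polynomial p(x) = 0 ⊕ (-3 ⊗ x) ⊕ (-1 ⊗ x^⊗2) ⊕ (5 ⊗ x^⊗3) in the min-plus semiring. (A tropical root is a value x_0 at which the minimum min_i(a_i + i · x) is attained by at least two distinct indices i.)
Roots: {-6, -2, 3}

Each tropical root is a break point of the lower envelope of the lines y = a_i + i · x (there are 4 lines, with slopes 0, 1, ..., 3). Only the lines that attain the minimum somewhere contribute to roots; other lines are dominated. Here the surviving (envelope) indices are i = 3, i = 2, i = 1, i = 0.
Intersections between consecutive envelope lines give the roots: for adjacent envelope indices i < j the intersection is x = (a_i − a_j) / (j − i). Reading off the sorted break points: {-6, -2, 3}.
Verification: at each break x_0, at least two indices attain the minimum of min_i(a_i + i · x_0).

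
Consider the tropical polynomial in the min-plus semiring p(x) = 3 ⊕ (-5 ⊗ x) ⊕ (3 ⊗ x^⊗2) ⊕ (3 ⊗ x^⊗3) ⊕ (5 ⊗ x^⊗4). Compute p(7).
p(7) = 2

A tropical monomial a ⊗ x^⊗i evaluates to a + i · x. Evaluating each term at x = 7:
  Term 0 contributes 3 + 0 · 7 = 3
  Term 1 contributes -5 + 1 · 7 = 2
  Term 2 contributes 3 + 2 · 7 = 17
  Term 3 contributes 3 + 3 · 7 = 24
  Term 4 contributes 5 + 4 · 7 = 33
p(7) = ⊕ of these = min[3, 2, 17, 24, 33] = 2.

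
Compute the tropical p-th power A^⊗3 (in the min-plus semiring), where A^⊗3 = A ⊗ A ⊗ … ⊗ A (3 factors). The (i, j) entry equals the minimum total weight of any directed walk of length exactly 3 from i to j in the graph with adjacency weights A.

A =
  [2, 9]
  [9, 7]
A^⊗3 =
  [6, 13]
  [13, 20]

Each entry (A^⊗3)_ij equals the minimum over all length-3 walks i = v_0 → v_1 → … → v_3 = j of Σ_t A[v_t][v_{t+1}]. For example, for (i, j) = (0, 1) we minimise over 4 possible intermediate vertex sequences; the minimum is 13, attained along the walk 0 → 0 → 0 → 1.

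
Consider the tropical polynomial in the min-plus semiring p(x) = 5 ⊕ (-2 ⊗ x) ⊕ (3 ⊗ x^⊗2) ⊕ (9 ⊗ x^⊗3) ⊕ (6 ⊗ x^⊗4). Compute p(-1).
p(-1) = -3

A tropical monomial a ⊗ x^⊗i evaluates to a + i · x. Evaluating each term at x = -1:
  Term 0 contributes 5 + 0 · -1 = 5
  Term 1 contributes -2 + 1 · -1 = -3
  Term 2 contributes 3 + 2 · -1 = 1
  Term 3 contributes 9 + 3 · -1 = 6
  Term 4 contributes 6 + 4 · -1 = 2
p(-1) = ⊕ of these = min[5, -3, 1, 6, 2] = -3.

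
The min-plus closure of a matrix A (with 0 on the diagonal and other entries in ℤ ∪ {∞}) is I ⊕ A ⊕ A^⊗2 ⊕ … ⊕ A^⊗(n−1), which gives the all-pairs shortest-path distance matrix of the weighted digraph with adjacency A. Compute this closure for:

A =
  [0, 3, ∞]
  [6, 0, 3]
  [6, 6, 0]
Closure =
  [0, 3, 6]
  [6, 0, 3]
  [6, 6, 0]

This is the Floyd-Warshall all-pairs shortest-path computation. For each intermediate vertex k = 0, 1, …, 2, update dist[i][j] ← min(dist[i][j], dist[i][k] + dist[k][j]). The final matrix gives, for each (i, j), the minimum total weight of any directed path from i to j (possibly empty when i = j).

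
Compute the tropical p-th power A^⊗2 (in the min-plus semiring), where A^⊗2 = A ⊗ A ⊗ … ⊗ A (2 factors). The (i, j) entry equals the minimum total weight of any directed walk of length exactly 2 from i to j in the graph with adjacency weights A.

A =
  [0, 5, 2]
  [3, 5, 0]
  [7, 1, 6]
A^⊗2 =
  [0, 3, 2]
  [3, 1, 5]
  [4, 6, 1]

Each entry (A^⊗2)_ij equals the minimum over all length-2 walks i = v_0 → v_1 → … → v_2 = j of Σ_t A[v_t][v_{t+1}]. For example, for (i, j) = (0, 2) we minimise over 3 possible intermediate vertex sequences; the minimum is 2, attained along the walk 0 → 0 → 2.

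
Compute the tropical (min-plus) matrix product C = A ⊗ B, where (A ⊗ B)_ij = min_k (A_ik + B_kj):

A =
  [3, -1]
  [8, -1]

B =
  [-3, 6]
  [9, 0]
A ⊗ B =
  [0, -1]
  [5, -1]

Apply the min-plus product entry-by-entry:
  C[0][0] = min over k of (A[0][0] + B[0][0] = 3 + -3 = 0, A[0][1] + B[1][0] = -1 + 9 = 8) = 0 (attained at k = 0)
  C[0][1] = min over k of (A[0][0] + B[0][1] = 3 + 6 = 9, A[0][1] + B[1][1] = -1 + 0 = -1) = -1 (attained at k = 1)
  C[1][0] = min over k of (A[1][0] + B[0][0] = 8 + -3 = 5, A[1][1] + B[1][0] = -1 + 9 = 8) = 5 (attained at k = 0)
  C[1][1] = min over k of (A[1][0] + B[0][1] = 8 + 6 = 14, A[1][1] + B[1][1] = -1 + 0 = -1) = -1 (attained at k = 1)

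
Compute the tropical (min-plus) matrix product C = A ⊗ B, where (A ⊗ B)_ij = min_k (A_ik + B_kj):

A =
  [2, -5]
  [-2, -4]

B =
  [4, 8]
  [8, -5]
A ⊗ B =
  [3, -10]
  [2, -9]

Apply the min-plus product entry-by-entry:
  C[0][0] = min over k of (A[0][0] + B[0][0] = 2 + 4 = 6, A[0][1] + B[1][0] = -5 + 8 = 3) = 3 (attained at k = 1)
  C[0][1] = min over k of (A[0][0] + B[0][1] = 2 + 8 = 10, A[0][1] + B[1][1] = -5 + -5 = -10) = -10 (attained at k = 1)
  C[1][0] = min over k of (A[1][0] + B[0][0] = -2 + 4 = 2, A[1][1] + B[1][0] = -4 + 8 = 4) = 2 (attained at k = 0)
  C[1][1] = min over k of (A[1][0] + B[0][1] = -2 + 8 = 6, A[1][1] + B[1][1] = -4 + -5 = -9) = -9 (attained at k = 1)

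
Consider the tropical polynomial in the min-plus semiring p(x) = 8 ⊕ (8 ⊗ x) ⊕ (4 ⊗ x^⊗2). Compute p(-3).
p(-3) = -2

A tropical monomial a ⊗ x^⊗i evaluates to a + i · x. Evaluating each term at x = -3:
  Term 0 contributes 8 + 0 · -3 = 8
  Term 1 contributes 8 + 1 · -3 = 5
  Term 2 contributes 4 + 2 · -3 = -2
p(-3) = ⊕ of these = min[8, 5, -2] = -2.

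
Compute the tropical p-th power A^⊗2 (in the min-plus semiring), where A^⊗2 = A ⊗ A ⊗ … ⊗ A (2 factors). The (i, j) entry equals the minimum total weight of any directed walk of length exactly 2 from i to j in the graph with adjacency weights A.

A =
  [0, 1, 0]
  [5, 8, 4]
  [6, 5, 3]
A^⊗2 =
  [0, 1, 0]
  [5, 6, 5]
  [6, 7, 6]

Each entry (A^⊗2)_ij equals the minimum over all length-2 walks i = v_0 → v_1 → … → v_2 = j of Σ_t A[v_t][v_{t+1}]. For example, for (i, j) = (0, 2) we minimise over 3 possible intermediate vertex sequences; the minimum is 0, attained along the walk 0 → 0 → 2.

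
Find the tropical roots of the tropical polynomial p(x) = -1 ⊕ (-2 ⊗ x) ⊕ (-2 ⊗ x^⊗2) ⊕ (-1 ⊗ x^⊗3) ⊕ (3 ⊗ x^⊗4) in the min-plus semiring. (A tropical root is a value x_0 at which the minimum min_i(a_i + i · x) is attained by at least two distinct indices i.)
Roots: {-4, -1, 0, 1}

Each tropical root is a break point of the lower envelope of the lines y = a_i + i · x (there are 5 lines, with slopes 0, 1, ..., 4). Only the lines that attain the minimum somewhere contribute to roots; other lines are dominated. Here the surviving (envelope) indices are i = 4, i = 3, i = 2, i = 1, i = 0.
Intersections between consecutive envelope lines give the roots: for adjacent envelope indices i < j the intersection is x = (a_i − a_j) / (j − i). Reading off the sorted break points: {-4, -1, 0, 1}.
Verification: at each break x_0, at least two indices attain the minimum of min_i(a_i + i · x_0).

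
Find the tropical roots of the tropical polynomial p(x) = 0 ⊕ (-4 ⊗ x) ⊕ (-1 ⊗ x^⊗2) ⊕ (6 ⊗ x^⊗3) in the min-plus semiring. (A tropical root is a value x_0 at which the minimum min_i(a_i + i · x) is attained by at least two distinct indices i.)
Roots: {-7, -3, 4}

Each tropical root is a break point of the lower envelope of the lines y = a_i + i · x (there are 4 lines, with slopes 0, 1, ..., 3). Only the lines that attain the minimum somewhere contribute to roots; other lines are dominated. Here the surviving (envelope) indices are i = 3, i = 2, i = 1, i = 0.
Intersections between consecutive envelope lines give the roots: for adjacent envelope indices i < j the intersection is x = (a_i − a_j) / (j − i). Reading off the sorted break points: {-7, -3, 4}.
Verification: at each break x_0, at least two indices attain the minimum of min_i(a_i + i · x_0).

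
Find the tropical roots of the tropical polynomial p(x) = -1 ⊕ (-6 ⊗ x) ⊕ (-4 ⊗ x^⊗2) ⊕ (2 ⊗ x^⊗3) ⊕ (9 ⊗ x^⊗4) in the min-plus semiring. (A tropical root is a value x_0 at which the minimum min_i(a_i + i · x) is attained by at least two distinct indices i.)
Roots: {-7, -6, -2, 5}

Each tropical root is a break point of the lower envelope of the lines y = a_i + i · x (there are 5 lines, with slopes 0, 1, ..., 4). Only the lines that attain the minimum somewhere contribute to roots; other lines are dominated. Here the surviving (envelope) indices are i = 4, i = 3, i = 2, i = 1, i = 0.
Intersections between consecutive envelope lines give the roots: for adjacent envelope indices i < j the intersection is x = (a_i − a_j) / (j − i). Reading off the sorted break points: {-7, -6, -2, 5}.
Verification: at each break x_0, at least two indices attain the minimum of min_i(a_i + i · x_0).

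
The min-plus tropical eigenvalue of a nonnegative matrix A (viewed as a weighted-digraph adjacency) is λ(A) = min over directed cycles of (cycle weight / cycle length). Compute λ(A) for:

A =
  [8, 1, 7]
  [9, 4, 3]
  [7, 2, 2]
λ(A) = 2

Enumerate directed cycles and compute their means (weight / length). Sample:
  cycle 0 → 0: weight = 8, length = 1, mean = 8/1 ≈ 8.000
  cycle 1 → 1: weight = 4, length = 1, mean = 4/1 ≈ 4.000
  cycle 2 → 2: weight = 2, length = 1, mean = 2/1 ≈ 2.000
  cycle 0 → 1 → 0: weight = 10, length = 2, mean = 10/2 ≈ 5.000
  cycle 0 → 2 → 0: weight = 14, length = 2, mean = 14/2 ≈ 7.000
  cycle 1 → 0 → 1: weight = 10, length = 2, mean = 10/2 ≈ 5.000
Minimum mean = 2.000, attained e.g. along the cycle 2 → 2 with weight 2 and length 1. So λ(A) = 2/1 = 2.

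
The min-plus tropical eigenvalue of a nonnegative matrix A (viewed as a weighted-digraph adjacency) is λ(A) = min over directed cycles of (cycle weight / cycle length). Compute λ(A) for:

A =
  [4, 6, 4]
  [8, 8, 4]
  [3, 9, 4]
λ(A) = 7/2

Enumerate directed cycles and compute their means (weight / length). Sample:
  cycle 0 → 0: weight = 4, length = 1, mean = 4/1 ≈ 4.000
  cycle 1 → 1: weight = 8, length = 1, mean = 8/1 ≈ 8.000
  cycle 2 → 2: weight = 4, length = 1, mean = 4/1 ≈ 4.000
  cycle 0 → 1 → 0: weight = 14, length = 2, mean = 14/2 ≈ 7.000
  cycle 0 → 2 → 0: weight = 7, length = 2, mean = 7/2 ≈ 3.500
  cycle 1 → 0 → 1: weight = 14, length = 2, mean = 14/2 ≈ 7.000
Minimum mean = 3.500, attained e.g. along the cycle 0 → 2 → 0 with weight 7 and length 2. So λ(A) = 7/2 = 7/2.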